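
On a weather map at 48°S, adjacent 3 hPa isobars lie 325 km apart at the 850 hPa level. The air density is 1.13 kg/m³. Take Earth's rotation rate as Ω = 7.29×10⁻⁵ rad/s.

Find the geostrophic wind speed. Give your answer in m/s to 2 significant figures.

7.5 m/s

Coriolis parameter at 48°S:
f = 2Ω sin φ = 2 × 7.29×10⁻⁵ × sin 48° = 1.08×10⁻⁴ s⁻¹
Pressure gradient: |∂P/∂n| = 300 Pa / 325000 m = 9.23×10⁻⁴ Pa/m
Geostrophic balance (pressure-gradient force = Coriolis force):
V_g = (1/(fρ)) |∂P/∂n| = 9.23×10⁻⁴ / (1.08×10⁻⁴ × 1.13) = 7.54 m/s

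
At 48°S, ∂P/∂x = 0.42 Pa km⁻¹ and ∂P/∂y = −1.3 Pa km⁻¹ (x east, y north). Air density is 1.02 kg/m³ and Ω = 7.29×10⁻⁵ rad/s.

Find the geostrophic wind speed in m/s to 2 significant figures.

12 m/s

Coriolis parameter at 48°S:
f = 2Ω sin φ = 2 × 7.29×10⁻⁵ × sin 48° = 1.08×10⁻⁴ s⁻¹
In the Southern Hemisphere f is negative: f = −1.08×10⁻⁴ s⁻¹.
Component geostrophic relations (x east, y north):
u_g = −(1/(fρ)) ∂P/∂y,  v_g = (1/(fρ)) ∂P/∂x
u_g = −(−1.3×10⁻³)/(−1.08×10⁻⁴ × 1.02) = −11.8 m/s;  v_g = (0.42×10⁻³)/(−1.08×10⁻⁴ × 1.02) = −3.80 m/s
|V_g| = √(u_g² + v_g²) = 12.4 m/s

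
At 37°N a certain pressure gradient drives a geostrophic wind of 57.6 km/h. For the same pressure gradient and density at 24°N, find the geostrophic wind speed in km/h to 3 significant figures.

With the same pressure gradient and density, V_g ∝ 1/f ∝ 1/sin φ.
V₂ = V₁ · sin φ₁ / sin φ₂ = 57.6 × sin 37° / sin 24°
V₂ = 57.6 × 0.6018/0.4067 = 85.2 km/h

85.2 km/h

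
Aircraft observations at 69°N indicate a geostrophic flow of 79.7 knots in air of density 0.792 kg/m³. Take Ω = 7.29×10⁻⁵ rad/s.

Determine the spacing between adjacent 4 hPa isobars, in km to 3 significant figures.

90.5 km

Coriolis parameter at 69°N:
f = 2Ω sin φ = 2 × 7.29×10⁻⁵ × sin 69° = 1.36×10⁻⁴ s⁻¹
Wind speed in SI: 79.7 knots = 41.0 m/s
Geostrophic balance rearranged: |∂P/∂n| = f ρ V_g
|∂P/∂n| = 1.36×10⁻⁴ × 0.792 × 41.0 = 4.42×10⁻³ Pa/m
Isobar spacing: Δn = ΔP/|∂P/∂n| = 400 Pa / 4.42×10⁻³ Pa/m = 90496 m ≈ 90.5 km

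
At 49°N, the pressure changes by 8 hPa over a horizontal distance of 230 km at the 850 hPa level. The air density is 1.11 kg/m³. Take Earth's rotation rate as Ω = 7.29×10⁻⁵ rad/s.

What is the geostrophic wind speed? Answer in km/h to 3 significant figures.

103 km/h

Coriolis parameter at 49°N:
f = 2Ω sin φ = 2 × 7.29×10⁻⁵ × sin 49° = 1.10×10⁻⁴ s⁻¹
Pressure gradient: |∂P/∂n| = 800 Pa / 230000 m = 3.48×10⁻³ Pa/m
Geostrophic balance (pressure-gradient force = Coriolis force):
V_g = (1/(fρ)) |∂P/∂n| = 3.48×10⁻³ / (1.10×10⁻⁴ × 1.11) = 28.5 m/s
Converting: 28.5 m/s × 3.6 = 103 km/h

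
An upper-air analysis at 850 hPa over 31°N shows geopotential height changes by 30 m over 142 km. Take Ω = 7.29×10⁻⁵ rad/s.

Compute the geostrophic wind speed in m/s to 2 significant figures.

Coriolis parameter at 31°N:
f = 2Ω sin φ = 2 × 7.29×10⁻⁵ × sin 31° = 7.51×10⁻⁵ s⁻¹
Height gradient: |∂Z/∂n| = 30 m / 142000 m = 2.11×10⁻⁴
On a pressure surface, geostrophic balance gives V_g = (g/f)|∂Z/∂n|:
V_g = 9.81 × 2.11×10⁻⁴ / 7.51×10⁻⁵ = 27.6 m/s

28 m/s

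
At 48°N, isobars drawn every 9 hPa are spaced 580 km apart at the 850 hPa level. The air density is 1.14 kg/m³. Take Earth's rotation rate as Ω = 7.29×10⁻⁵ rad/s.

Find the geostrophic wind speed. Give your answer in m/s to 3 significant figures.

Coriolis parameter at 48°N:
f = 2Ω sin φ = 2 × 7.29×10⁻⁵ × sin 48° = 1.08×10⁻⁴ s⁻¹
Pressure gradient: |∂P/∂n| = 900 Pa / 580000 m = 1.55×10⁻³ Pa/m
Geostrophic balance (pressure-gradient force = Coriolis force):
V_g = (1/(fρ)) |∂P/∂n| = 1.55×10⁻³ / (1.08×10⁻⁴ × 1.14) = 12.6 m/s

12.6 m/s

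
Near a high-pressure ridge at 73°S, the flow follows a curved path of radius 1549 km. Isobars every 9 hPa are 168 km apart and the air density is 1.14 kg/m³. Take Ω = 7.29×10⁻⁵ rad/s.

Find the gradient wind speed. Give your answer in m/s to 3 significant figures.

41.8 m/s

Coriolis parameter at 73°S:
f = 2Ω sin φ = 2 × 7.29×10⁻⁵ × sin 73° = 1.39×10⁻⁴ s⁻¹
Pressure gradient: |∂P/∂n| = 900 Pa / 168000 m = 5.36×10⁻³ Pa/m
Geostrophic speed: V_g = |∂P/∂n|/(fρ) = 5.36×10⁻³/(1.39×10⁻⁴ × 1.14) = 33.7 m/s
Around a high, pressure-gradient force acts outward with centrifugal, so Coriolis balances both:
fV = (1/ρ)|∂P/∂n| + V²/R  →  V² − fR·V + fR·V_g = 0
With fR = 1.39×10⁻⁴ × 1549×10³ m = 216 m/s:
V = [fR − √((fR)² − 4 fR V_g)]/2 = [216 − √(216² − 4×216×33.7)]/2 = 41.8 m/s
Supergeostrophic (V > V_g = 33.7 m/s), as expected around a high.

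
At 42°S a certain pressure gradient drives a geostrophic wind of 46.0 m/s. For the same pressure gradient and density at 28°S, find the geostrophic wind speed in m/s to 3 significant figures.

65.6 m/s

With the same pressure gradient and density, V_g ∝ 1/f ∝ 1/sin φ.
V₂ = V₁ · sin φ₁ / sin φ₂ = 46.0 × sin 42° / sin 28°
V₂ = 46.0 × 0.6691/0.4695 = 65.6 m/s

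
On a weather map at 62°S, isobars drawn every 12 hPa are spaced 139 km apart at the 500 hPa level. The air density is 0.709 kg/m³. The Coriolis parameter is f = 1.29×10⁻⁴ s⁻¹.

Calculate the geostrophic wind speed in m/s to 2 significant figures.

94 m/s

Pressure gradient: |∂P/∂n| = 1200 Pa / 139000 m = 8.63×10⁻³ Pa/m
Geostrophic balance (pressure-gradient force = Coriolis force):
V_g = (1/(fρ)) |∂P/∂n| = 8.63×10⁻³ / (1.29×10⁻⁴ × 0.709) = 94.4 m/s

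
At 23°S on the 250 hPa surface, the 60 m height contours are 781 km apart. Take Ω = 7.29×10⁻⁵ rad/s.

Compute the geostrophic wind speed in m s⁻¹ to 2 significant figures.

13 m s⁻¹

Coriolis parameter at 23°S:
f = 2Ω sin φ = 2 × 7.29×10⁻⁵ × sin 23° = 5.70×10⁻⁵ s⁻¹
Height gradient: |∂Z/∂n| = 60 m / 781000 m = 7.68×10⁻⁵
On a pressure surface, geostrophic balance gives V_g = (g/f)|∂Z/∂n|:
V_g = 9.81 × 7.68×10⁻⁵ / 5.70×10⁻⁵ = 13.2 m/s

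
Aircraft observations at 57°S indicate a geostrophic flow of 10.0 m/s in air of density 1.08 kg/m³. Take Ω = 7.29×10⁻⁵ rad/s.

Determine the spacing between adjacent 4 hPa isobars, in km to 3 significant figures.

303 km

Coriolis parameter at 57°S:
f = 2Ω sin φ = 2 × 7.29×10⁻⁵ × sin 57° = 1.22×10⁻⁴ s⁻¹
Geostrophic balance rearranged: |∂P/∂n| = f ρ V_g
|∂P/∂n| = 1.22×10⁻⁴ × 1.08 × 10.0 = 1.32×10⁻³ Pa/m
Isobar spacing: Δn = ΔP/|∂P/∂n| = 400 Pa / 1.32×10⁻³ Pa/m = 302892 m ≈ 303 km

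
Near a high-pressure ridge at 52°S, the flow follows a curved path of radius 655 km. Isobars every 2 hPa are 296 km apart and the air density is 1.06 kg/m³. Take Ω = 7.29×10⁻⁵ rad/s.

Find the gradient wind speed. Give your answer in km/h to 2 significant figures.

22 km/h

Coriolis parameter at 52°S:
f = 2Ω sin φ = 2 × 7.29×10⁻⁵ × sin 52° = 1.15×10⁻⁴ s⁻¹
Pressure gradient: |∂P/∂n| = 200 Pa / 296000 m = 6.76×10⁻⁴ Pa/m
Geostrophic speed: V_g = |∂P/∂n|/(fρ) = 6.76×10⁻⁴/(1.15×10⁻⁴ × 1.06) = 5.55 m/s
Around a high, pressure-gradient force acts outward with centrifugal, so Coriolis balances both:
fV = (1/ρ)|∂P/∂n| + V²/R  →  V² − fR·V + fR·V_g = 0
With fR = 1.15×10⁻⁴ × 655×10³ m = 75.3 m/s:
V = [fR − √((fR)² − 4 fR V_g)]/2 = [75.3 − √(75.3² − 4×75.3×5.55)]/2 = 6.03 m/s
Supergeostrophic (V > V_g = 5.55 m/s), as expected around a high.
Converting: 6.03 m/s × 3.6 = 22 km/h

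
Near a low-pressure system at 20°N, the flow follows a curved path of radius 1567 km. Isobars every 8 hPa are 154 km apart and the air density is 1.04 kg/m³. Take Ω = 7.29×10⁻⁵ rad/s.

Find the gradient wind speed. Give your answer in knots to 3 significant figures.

Coriolis parameter at 20°N:
f = 2Ω sin φ = 2 × 7.29×10⁻⁵ × sin 20° = 4.99×10⁻⁵ s⁻¹
Pressure gradient: |∂P/∂n| = 800 Pa / 154000 m = 5.19×10⁻³ Pa/m
Geostrophic speed: V_g = |∂P/∂n|/(fρ) = 5.19×10⁻³/(4.99×10⁻⁵ × 1.04) = 100 m/s
Around a low, centrifugal force acts outward with Coriolis, so pressure-gradient force balances both:
(1/ρ)|∂P/∂n| = fV + V²/R  →  V² + fR·V − fR·V_g = 0
With fR = 4.99×10⁻⁵ × 1567×10³ m = 78.1 m/s:
V = [−fR + √((fR)² + 4 fR V_g)]/2 = [−78.1 + √(78.1² + 4×78.1×100)]/2 = 57.6 m/s
Subgeostrophic (V < V_g = 100 m/s), as expected around a low.
Converting: 57.6 m/s × 1.944 = 112 knots

112 knots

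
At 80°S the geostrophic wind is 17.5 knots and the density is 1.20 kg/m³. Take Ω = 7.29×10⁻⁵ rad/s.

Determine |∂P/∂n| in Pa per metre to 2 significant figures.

Coriolis parameter at 80°S:
f = 2Ω sin φ = 2 × 7.29×10⁻⁵ × sin 80° = 1.44×10⁻⁴ s⁻¹
Wind speed in SI: 17.5 knots = 9.00 m/s
Geostrophic balance rearranged: |∂P/∂n| = f ρ V_g
|∂P/∂n| = 1.44×10⁻⁴ × 1.20 × 9.00 = 1.55×10⁻³ Pa/m

1.6×10⁻³ Pa/m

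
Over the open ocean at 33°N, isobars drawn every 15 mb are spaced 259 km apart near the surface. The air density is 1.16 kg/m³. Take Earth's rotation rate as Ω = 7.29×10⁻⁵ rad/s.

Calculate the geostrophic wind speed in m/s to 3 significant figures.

62.9 m/s

Coriolis parameter at 33°N:
f = 2Ω sin φ = 2 × 7.29×10⁻⁵ × sin 33° = 7.94×10⁻⁵ s⁻¹
Pressure gradient: |∂P/∂n| = 1500 Pa / 259000 m = 5.79×10⁻³ Pa/m
Geostrophic balance (pressure-gradient force = Coriolis force):
V_g = (1/(fρ)) |∂P/∂n| = 5.79×10⁻³ / (7.94×10⁻⁵ × 1.16) = 62.9 m/s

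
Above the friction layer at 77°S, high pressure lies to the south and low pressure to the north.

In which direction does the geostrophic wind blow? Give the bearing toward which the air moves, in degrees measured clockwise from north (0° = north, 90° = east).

The pressure-gradient force points toward the north (bearing 000°).
Geostrophic balance: in the Southern Hemisphere the Coriolis force deflects motion to the left, so the geostrophic wind blows 90° to the left of the pressure-gradient force (low pressure on the right).
Rotating 000° by 90° counterclockwise gives 270° — the wind blows toward the west.

270°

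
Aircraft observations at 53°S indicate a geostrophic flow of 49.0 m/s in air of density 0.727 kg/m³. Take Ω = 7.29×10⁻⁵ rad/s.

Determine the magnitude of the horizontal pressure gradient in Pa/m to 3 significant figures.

4.15×10⁻³ Pa/m

Coriolis parameter at 53°S:
f = 2Ω sin φ = 2 × 7.29×10⁻⁵ × sin 53° = 1.16×10⁻⁴ s⁻¹
Geostrophic balance rearranged: |∂P/∂n| = f ρ V_g
|∂P/∂n| = 1.16×10⁻⁴ × 0.727 × 49.0 = 4.15×10⁻³ Pa/m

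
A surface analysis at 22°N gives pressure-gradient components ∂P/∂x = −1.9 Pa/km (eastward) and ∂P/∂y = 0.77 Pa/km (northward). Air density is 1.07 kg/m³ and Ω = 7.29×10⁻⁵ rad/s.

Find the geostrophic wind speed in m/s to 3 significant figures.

Coriolis parameter at 22°N:
f = 2Ω sin φ = 2 × 7.29×10⁻⁵ × sin 22° = 5.46×10⁻⁵ s⁻¹
Component geostrophic relations (x east, y north):
u_g = −(1/(fρ)) ∂P/∂y,  v_g = (1/(fρ)) ∂P/∂x
u_g = −(0.77×10⁻³)/(5.46×10⁻⁵ × 1.07) = −13.2 m/s;  v_g = (−1.9×10⁻³)/(5.46×10⁻⁵ × 1.07) = −32.5 m/s
|V_g| = √(u_g² + v_g²) = 35.1 m/s

35.1 m/s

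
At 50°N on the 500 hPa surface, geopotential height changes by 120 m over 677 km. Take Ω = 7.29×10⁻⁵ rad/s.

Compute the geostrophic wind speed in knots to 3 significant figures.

30.3 knots

Coriolis parameter at 50°N:
f = 2Ω sin φ = 2 × 7.29×10⁻⁵ × sin 50° = 1.12×10⁻⁴ s⁻¹
Height gradient: |∂Z/∂n| = 120 m / 677000 m = 1.77×10⁻⁴
On a pressure surface, geostrophic balance gives V_g = (g/f)|∂Z/∂n|:
V_g = 9.81 × 1.77×10⁻⁴ / 1.12×10⁻⁴ = 15.6 m/s
Converting: 15.6 m/s × 1.944 = 30.3 knots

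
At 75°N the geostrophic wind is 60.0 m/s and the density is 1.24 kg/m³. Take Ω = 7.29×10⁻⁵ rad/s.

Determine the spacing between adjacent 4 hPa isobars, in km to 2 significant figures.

Coriolis parameter at 75°N:
f = 2Ω sin φ = 2 × 7.29×10⁻⁵ × sin 75° = 1.41×10⁻⁴ s⁻¹
Geostrophic balance rearranged: |∂P/∂n| = f ρ V_g
|∂P/∂n| = 1.41×10⁻⁴ × 1.24 × 60.0 = 1.05×10⁻² Pa/m
Isobar spacing: Δn = ΔP/|∂P/∂n| = 400 Pa / 1.05×10⁻² Pa/m = 38176 m ≈ 38 km

38 km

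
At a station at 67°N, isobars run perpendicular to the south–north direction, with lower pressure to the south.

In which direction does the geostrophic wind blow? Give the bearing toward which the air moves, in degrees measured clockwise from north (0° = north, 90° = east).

270°

The pressure-gradient force points toward the south (bearing 180°).
Geostrophic balance: in the Northern Hemisphere the Coriolis force deflects motion to the right, so the geostrophic wind blows 90° to the right of the pressure-gradient force (low pressure on the left).
Rotating 180° by 90° clockwise gives 270° — the wind blows toward the west.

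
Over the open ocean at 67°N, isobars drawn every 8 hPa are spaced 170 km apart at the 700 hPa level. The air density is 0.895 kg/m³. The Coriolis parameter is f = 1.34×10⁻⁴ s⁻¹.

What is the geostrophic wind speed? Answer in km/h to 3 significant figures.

141 km/h

Pressure gradient: |∂P/∂n| = 800 Pa / 170000 m = 4.71×10⁻³ Pa/m
Geostrophic balance (pressure-gradient force = Coriolis force):
V_g = (1/(fρ)) |∂P/∂n| = 4.71×10⁻³ / (1.34×10⁻⁴ × 0.895) = 39.2 m/s
Converting: 39.2 m/s × 3.6 = 141 km/h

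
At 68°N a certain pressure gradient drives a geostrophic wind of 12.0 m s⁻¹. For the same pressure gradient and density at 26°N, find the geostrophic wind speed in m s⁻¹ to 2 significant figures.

25 m s⁻¹

With the same pressure gradient and density, V_g ∝ 1/f ∝ 1/sin φ.
V₂ = V₁ · sin φ₁ / sin φ₂ = 12.0 × sin 68° / sin 26°
V₂ = 12.0 × 0.9272/0.4384 = 25 m s⁻¹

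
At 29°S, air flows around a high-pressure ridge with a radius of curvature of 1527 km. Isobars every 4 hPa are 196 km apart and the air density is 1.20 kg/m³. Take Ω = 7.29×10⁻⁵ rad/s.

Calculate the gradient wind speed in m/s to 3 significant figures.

Coriolis parameter at 29°S:
f = 2Ω sin φ = 2 × 7.29×10⁻⁵ × sin 29° = 7.07×10⁻⁵ s⁻¹
Pressure gradient: |∂P/∂n| = 400 Pa / 196000 m = 2.04×10⁻³ Pa/m
Geostrophic speed: V_g = |∂P/∂n|/(fρ) = 2.04×10⁻³/(7.07×10⁻⁵ × 1.20) = 24.1 m/s
Around a high, pressure-gradient force acts outward with centrifugal, so Coriolis balances both:
fV = (1/ρ)|∂P/∂n| + V²/R  →  V² − fR·V + fR·V_g = 0
With fR = 7.07×10⁻⁵ × 1527×10³ m = 108 m/s:
V = [fR − √((fR)² − 4 fR V_g)]/2 = [108 − √(108² − 4×108×24.1)]/2 = 36.2 m/s
Supergeostrophic (V > V_g = 24.1 m/s), as expected around a high.

36.2 m/s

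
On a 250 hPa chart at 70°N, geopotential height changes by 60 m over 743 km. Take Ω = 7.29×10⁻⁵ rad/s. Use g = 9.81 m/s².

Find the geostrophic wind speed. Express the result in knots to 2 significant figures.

11 knots

Coriolis parameter at 70°N:
f = 2Ω sin φ = 2 × 7.29×10⁻⁵ × sin 70° = 1.37×10⁻⁴ s⁻¹
Height gradient: |∂Z/∂n| = 60 m / 743000 m = 8.08×10⁻⁵
On a pressure surface, geostrophic balance gives V_g = (g/f)|∂Z/∂n|:
V_g = 9.81 × 8.08×10⁻⁵ / 1.37×10⁻⁴ = 5.78 m/s
Converting: 5.78 m/s × 1.944 = 11 knots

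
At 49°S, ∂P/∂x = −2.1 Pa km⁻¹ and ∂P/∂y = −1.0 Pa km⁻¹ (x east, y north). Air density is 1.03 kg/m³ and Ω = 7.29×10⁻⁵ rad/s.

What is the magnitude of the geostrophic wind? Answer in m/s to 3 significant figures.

20.5 m/s

Coriolis parameter at 49°S:
f = 2Ω sin φ = 2 × 7.29×10⁻⁵ × sin 49° = 1.10×10⁻⁴ s⁻¹
In the Southern Hemisphere f is negative: f = −1.10×10⁻⁴ s⁻¹.
Component geostrophic relations (x east, y north):
u_g = −(1/(fρ)) ∂P/∂y,  v_g = (1/(fρ)) ∂P/∂x
u_g = −(−1.0×10⁻³)/(−1.10×10⁻⁴ × 1.03) = −8.82 m/s;  v_g = (−2.1×10⁻³)/(−1.10×10⁻⁴ × 1.03) = 18.5 m/s
|V_g| = √(u_g² + v_g²) = 20.5 m/s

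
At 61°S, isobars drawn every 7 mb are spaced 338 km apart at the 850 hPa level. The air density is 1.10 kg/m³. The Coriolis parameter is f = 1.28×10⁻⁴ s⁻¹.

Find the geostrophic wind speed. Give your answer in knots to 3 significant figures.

28.6 knots

Pressure gradient: |∂P/∂n| = 700 Pa / 338000 m = 2.07×10⁻³ Pa/m
Geostrophic balance (pressure-gradient force = Coriolis force):
V_g = (1/(fρ)) |∂P/∂n| = 2.07×10⁻³ / (1.28×10⁻⁴ × 1.10) = 14.7 m/s
Converting: 14.7 m/s × 1.944 = 28.6 knots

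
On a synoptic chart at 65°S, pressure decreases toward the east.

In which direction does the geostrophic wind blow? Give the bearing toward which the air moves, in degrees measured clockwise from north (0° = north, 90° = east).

The pressure-gradient force points toward the east (bearing 090°).
Geostrophic balance: in the Southern Hemisphere the Coriolis force deflects motion to the left, so the geostrophic wind blows 90° to the left of the pressure-gradient force (low pressure on the right).
Rotating 090° by 90° counterclockwise gives 000° — the wind blows toward the north.

000°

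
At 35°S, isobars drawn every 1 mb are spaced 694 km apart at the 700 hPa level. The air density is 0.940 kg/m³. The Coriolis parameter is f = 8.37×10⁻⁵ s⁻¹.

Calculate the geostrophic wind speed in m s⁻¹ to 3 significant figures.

1.83 m s⁻¹

Pressure gradient: |∂P/∂n| = 100 Pa / 694000 m = 1.44×10⁻⁴ Pa/m
Geostrophic balance (pressure-gradient force = Coriolis force):
V_g = (1/(fρ)) |∂P/∂n| = 1.44×10⁻⁴ / (8.37×10⁻⁵ × 0.940) = 1.83 m/s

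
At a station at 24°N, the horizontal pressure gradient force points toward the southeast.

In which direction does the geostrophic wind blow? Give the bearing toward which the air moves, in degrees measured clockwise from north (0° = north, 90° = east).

The pressure-gradient force points toward the southeast (bearing 135°).
Geostrophic balance: in the Northern Hemisphere the Coriolis force deflects motion to the right, so the geostrophic wind blows 90° to the right of the pressure-gradient force (low pressure on the left).
Rotating 135° by 90° clockwise gives 225° — the wind blows toward the southwest.

225°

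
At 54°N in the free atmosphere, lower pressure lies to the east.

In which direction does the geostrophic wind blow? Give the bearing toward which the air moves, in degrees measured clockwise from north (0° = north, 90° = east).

The pressure-gradient force points toward the east (bearing 090°).
Geostrophic balance: in the Northern Hemisphere the Coriolis force deflects motion to the right, so the geostrophic wind blows 90° to the right of the pressure-gradient force (low pressure on the left).
Rotating 090° by 90° clockwise gives 180° — the wind blows toward the south.

180°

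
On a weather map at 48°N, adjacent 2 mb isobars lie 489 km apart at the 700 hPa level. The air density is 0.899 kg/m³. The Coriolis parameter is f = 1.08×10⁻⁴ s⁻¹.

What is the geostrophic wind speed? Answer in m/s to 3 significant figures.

4.21 m/s

Pressure gradient: |∂P/∂n| = 200 Pa / 489000 m = 4.09×10⁻⁴ Pa/m
Geostrophic balance (pressure-gradient force = Coriolis force):
V_g = (1/(fρ)) |∂P/∂n| = 4.09×10⁻⁴ / (1.08×10⁻⁴ × 0.899) = 4.21 m/s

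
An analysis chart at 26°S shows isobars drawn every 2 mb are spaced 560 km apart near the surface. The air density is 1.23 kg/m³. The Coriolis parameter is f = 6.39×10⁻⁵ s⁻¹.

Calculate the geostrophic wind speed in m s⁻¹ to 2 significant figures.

Pressure gradient: |∂P/∂n| = 200 Pa / 560000 m = 3.57×10⁻⁴ Pa/m
Geostrophic balance (pressure-gradient force = Coriolis force):
V_g = (1/(fρ)) |∂P/∂n| = 3.57×10⁻⁴ / (6.39×10⁻⁵ × 1.23) = 4.54 m/s

4.5 m s⁻¹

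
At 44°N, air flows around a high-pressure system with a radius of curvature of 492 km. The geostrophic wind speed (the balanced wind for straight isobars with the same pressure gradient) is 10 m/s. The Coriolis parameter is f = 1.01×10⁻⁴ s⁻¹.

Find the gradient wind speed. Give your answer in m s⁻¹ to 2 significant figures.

14 m s⁻¹

Around a high, pressure-gradient force acts outward with centrifugal, so Coriolis balances both:
fV = (1/ρ)|∂P/∂n| + V²/R  →  V² − fR·V + fR·V_g = 0
With fR = 1.01×10⁻⁴ × 492×10³ m = 49.7 m/s:
V = [fR − √((fR)² − 4 fR V_g)]/2 = [49.7 − √(49.7² − 4×49.7×10)]/2 = 13.9 m/s
Supergeostrophic (V > V_g = 10 m/s), as expected around a high.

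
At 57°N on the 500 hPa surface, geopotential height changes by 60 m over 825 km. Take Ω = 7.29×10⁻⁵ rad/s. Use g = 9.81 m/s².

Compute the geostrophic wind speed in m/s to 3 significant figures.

5.83 m/s

Coriolis parameter at 57°N:
f = 2Ω sin φ = 2 × 7.29×10⁻⁵ × sin 57° = 1.22×10⁻⁴ s⁻¹
Height gradient: |∂Z/∂n| = 60 m / 825000 m = 7.27×10⁻⁵
On a pressure surface, geostrophic balance gives V_g = (g/f)|∂Z/∂n|:
V_g = 9.81 × 7.27×10⁻⁵ / 1.22×10⁻⁴ = 5.83 m/s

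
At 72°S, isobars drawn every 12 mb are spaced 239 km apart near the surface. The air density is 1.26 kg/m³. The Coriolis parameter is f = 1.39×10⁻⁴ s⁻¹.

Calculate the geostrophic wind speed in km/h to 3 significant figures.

Pressure gradient: |∂P/∂n| = 1200 Pa / 239000 m = 5.02×10⁻³ Pa/m
Geostrophic balance (pressure-gradient force = Coriolis force):
V_g = (1/(fρ)) |∂P/∂n| = 5.02×10⁻³ / (1.39×10⁻⁴ × 1.26) = 28.7 m/s
Converting: 28.7 m/s × 3.6 = 103 km/h

103 km/h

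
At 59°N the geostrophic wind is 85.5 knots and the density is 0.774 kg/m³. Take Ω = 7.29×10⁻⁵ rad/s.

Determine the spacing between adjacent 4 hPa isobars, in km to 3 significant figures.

Coriolis parameter at 59°N:
f = 2Ω sin φ = 2 × 7.29×10⁻⁵ × sin 59° = 1.25×10⁻⁴ s⁻¹
Wind speed in SI: 85.5 knots = 44.0 m/s
Geostrophic balance rearranged: |∂P/∂n| = f ρ V_g
|∂P/∂n| = 1.25×10⁻⁴ × 0.774 × 44.0 = 4.25×10⁻³ Pa/m
Isobar spacing: Δn = ΔP/|∂P/∂n| = 400 Pa / 4.25×10⁻³ Pa/m = 94014 m ≈ 94.0 km

94.0 km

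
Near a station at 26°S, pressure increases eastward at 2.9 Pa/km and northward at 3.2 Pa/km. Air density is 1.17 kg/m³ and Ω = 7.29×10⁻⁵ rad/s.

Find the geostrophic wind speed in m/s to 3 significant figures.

57.8 m/s

Coriolis parameter at 26°S:
f = 2Ω sin φ = 2 × 7.29×10⁻⁵ × sin 26° = 6.39×10⁻⁵ s⁻¹
In the Southern Hemisphere f is negative: f = −6.39×10⁻⁵ s⁻¹.
Component geostrophic relations (x east, y north):
u_g = −(1/(fρ)) ∂P/∂y,  v_g = (1/(fρ)) ∂P/∂x
u_g = −(3.2×10⁻³)/(−6.39×10⁻⁵ × 1.17) = 42.8 m/s;  v_g = (2.9×10⁻³)/(−6.39×10⁻⁵ × 1.17) = −38.8 m/s
|V_g| = √(u_g² + v_g²) = 57.8 m/s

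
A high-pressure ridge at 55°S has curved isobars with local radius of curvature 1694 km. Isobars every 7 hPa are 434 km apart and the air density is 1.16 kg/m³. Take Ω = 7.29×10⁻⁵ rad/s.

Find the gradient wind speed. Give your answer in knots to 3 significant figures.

24.1 knots

Coriolis parameter at 55°S:
f = 2Ω sin φ = 2 × 7.29×10⁻⁵ × sin 55° = 1.19×10⁻⁴ s⁻¹
Pressure gradient: |∂P/∂n| = 700 Pa / 434000 m = 1.61×10⁻³ Pa/m
Geostrophic speed: V_g = |∂P/∂n|/(fρ) = 1.61×10⁻³/(1.19×10⁻⁴ × 1.16) = 11.6 m/s
Around a high, pressure-gradient force acts outward with centrifugal, so Coriolis balances both:
fV = (1/ρ)|∂P/∂n| + V²/R  →  V² − fR·V + fR·V_g = 0
With fR = 1.19×10⁻⁴ × 1694×10³ m = 202 m/s:
V = [fR − √((fR)² − 4 fR V_g)]/2 = [202 − √(202² − 4×202×11.6)]/2 = 12.4 m/s
Supergeostrophic (V > V_g = 11.6 m/s), as expected around a high.
Converting: 12.4 m/s × 1.944 = 24.1 knots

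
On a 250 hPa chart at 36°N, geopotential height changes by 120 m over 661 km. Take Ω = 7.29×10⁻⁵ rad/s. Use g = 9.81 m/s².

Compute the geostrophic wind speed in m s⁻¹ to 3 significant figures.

20.8 m s⁻¹

Coriolis parameter at 36°N:
f = 2Ω sin φ = 2 × 7.29×10⁻⁵ × sin 36° = 8.57×10⁻⁵ s⁻¹
Height gradient: |∂Z/∂n| = 120 m / 661000 m = 1.82×10⁻⁴
On a pressure surface, geostrophic balance gives V_g = (g/f)|∂Z/∂n|:
V_g = 9.81 × 1.82×10⁻⁴ / 8.57×10⁻⁵ = 20.8 m/s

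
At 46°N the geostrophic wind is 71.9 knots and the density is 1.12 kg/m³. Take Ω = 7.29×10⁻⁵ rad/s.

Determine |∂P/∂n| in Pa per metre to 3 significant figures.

4.34×10⁻³ Pa/m

Coriolis parameter at 46°N:
f = 2Ω sin φ = 2 × 7.29×10⁻⁵ × sin 46° = 1.05×10⁻⁴ s⁻¹
Wind speed in SI: 71.9 knots = 37.0 m/s
Geostrophic balance rearranged: |∂P/∂n| = f ρ V_g
|∂P/∂n| = 1.05×10⁻⁴ × 1.12 × 37.0 = 4.34×10⁻³ Pa/m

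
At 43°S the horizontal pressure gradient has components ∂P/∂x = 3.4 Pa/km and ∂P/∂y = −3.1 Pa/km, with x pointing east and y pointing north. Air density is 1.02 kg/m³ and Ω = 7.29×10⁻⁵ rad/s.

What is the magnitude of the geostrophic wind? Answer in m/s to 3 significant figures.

Coriolis parameter at 43°S:
f = 2Ω sin φ = 2 × 7.29×10⁻⁵ × sin 43° = 9.94×10⁻⁵ s⁻¹
In the Southern Hemisphere f is negative: f = −9.94×10⁻⁵ s⁻¹.
Component geostrophic relations (x east, y north):
u_g = −(1/(fρ)) ∂P/∂y,  v_g = (1/(fρ)) ∂P/∂x
u_g = −(−3.1×10⁻³)/(−9.94×10⁻⁵ × 1.02) = −30.6 m/s;  v_g = (3.4×10⁻³)/(−9.94×10⁻⁵ × 1.02) = −33.5 m/s
|V_g| = √(u_g² + v_g²) = 45.4 m/s

45.4 m/s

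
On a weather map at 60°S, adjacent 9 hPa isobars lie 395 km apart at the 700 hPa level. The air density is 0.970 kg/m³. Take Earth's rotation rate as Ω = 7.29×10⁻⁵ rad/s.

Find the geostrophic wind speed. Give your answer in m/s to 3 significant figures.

18.6 m/s

Coriolis parameter at 60°S:
f = 2Ω sin φ = 2 × 7.29×10⁻⁵ × sin 60° = 1.26×10⁻⁴ s⁻¹
Pressure gradient: |∂P/∂n| = 900 Pa / 395000 m = 2.28×10⁻³ Pa/m
Geostrophic balance (pressure-gradient force = Coriolis force):
V_g = (1/(fρ)) |∂P/∂n| = 2.28×10⁻³ / (1.26×10⁻⁴ × 0.970) = 18.6 m/s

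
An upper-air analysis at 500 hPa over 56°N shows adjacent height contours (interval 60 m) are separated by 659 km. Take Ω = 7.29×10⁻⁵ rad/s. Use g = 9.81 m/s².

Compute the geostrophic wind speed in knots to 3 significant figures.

14.4 knots

Coriolis parameter at 56°N:
f = 2Ω sin φ = 2 × 7.29×10⁻⁵ × sin 56° = 1.21×10⁻⁴ s⁻¹
Height gradient: |∂Z/∂n| = 60 m / 659000 m = 9.10×10⁻⁵
On a pressure surface, geostrophic balance gives V_g = (g/f)|∂Z/∂n|:
V_g = 9.81 × 9.10×10⁻⁵ / 1.21×10⁻⁴ = 7.39 m/s
Converting: 7.39 m/s × 1.944 = 14.4 knots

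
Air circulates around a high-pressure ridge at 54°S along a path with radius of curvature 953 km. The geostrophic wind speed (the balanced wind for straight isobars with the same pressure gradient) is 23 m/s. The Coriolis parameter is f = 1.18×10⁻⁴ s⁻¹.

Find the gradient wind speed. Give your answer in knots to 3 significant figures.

Around a high, pressure-gradient force acts outward with centrifugal, so Coriolis balances both:
fV = (1/ρ)|∂P/∂n| + V²/R  →  V² − fR·V + fR·V_g = 0
With fR = 1.18×10⁻⁴ × 953×10³ m = 112 m/s:
V = [fR − √((fR)² − 4 fR V_g)]/2 = [112 − √(112² − 4×112×23)]/2 = 32.2 m/s
Supergeostrophic (V > V_g = 23 m/s), as expected around a high.
Converting: 32.2 m/s × 1.944 = 62.7 knots

62.7 knots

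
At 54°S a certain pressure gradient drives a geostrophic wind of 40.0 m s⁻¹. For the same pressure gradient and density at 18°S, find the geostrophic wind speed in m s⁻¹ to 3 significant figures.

105 m s⁻¹

With the same pressure gradient and density, V_g ∝ 1/f ∝ 1/sin φ.
V₂ = V₁ · sin φ₁ / sin φ₂ = 40.0 × sin 54° / sin 18°
V₂ = 40.0 × 0.8090/0.3090 = 105 m s⁻¹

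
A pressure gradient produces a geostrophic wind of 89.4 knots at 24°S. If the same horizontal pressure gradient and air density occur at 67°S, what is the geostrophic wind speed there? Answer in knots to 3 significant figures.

39.5 knots

With the same pressure gradient and density, V_g ∝ 1/f ∝ 1/sin φ.
V₂ = V₁ · sin φ₁ / sin φ₂ = 89.4 × sin 24° / sin 67°
V₂ = 89.4 × 0.4067/0.9205 = 39.5 knots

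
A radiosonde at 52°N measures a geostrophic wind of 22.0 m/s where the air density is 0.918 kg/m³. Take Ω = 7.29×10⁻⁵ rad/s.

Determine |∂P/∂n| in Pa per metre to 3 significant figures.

Coriolis parameter at 52°N:
f = 2Ω sin φ = 2 × 7.29×10⁻⁵ × sin 52° = 1.15×10⁻⁴ s⁻¹
Geostrophic balance rearranged: |∂P/∂n| = f ρ V_g
|∂P/∂n| = 1.15×10⁻⁴ × 0.918 × 22.0 = 2.32×10⁻³ Pa/m

2.32×10⁻³ Pa/m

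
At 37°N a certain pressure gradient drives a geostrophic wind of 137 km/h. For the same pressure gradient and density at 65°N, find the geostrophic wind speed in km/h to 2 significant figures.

With the same pressure gradient and density, V_g ∝ 1/f ∝ 1/sin φ.
V₂ = V₁ · sin φ₁ / sin φ₂ = 137 × sin 37° / sin 65°
V₂ = 137 × 0.6018/0.9063 = 91 km/h

91 km/h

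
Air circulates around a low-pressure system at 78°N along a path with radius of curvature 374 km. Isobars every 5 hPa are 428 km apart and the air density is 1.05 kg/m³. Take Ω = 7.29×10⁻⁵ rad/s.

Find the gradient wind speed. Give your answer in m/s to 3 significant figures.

Coriolis parameter at 78°N:
f = 2Ω sin φ = 2 × 7.29×10⁻⁵ × sin 78° = 1.43×10⁻⁴ s⁻¹
Pressure gradient: |∂P/∂n| = 500 Pa / 428000 m = 1.17×10⁻³ Pa/m
Geostrophic speed: V_g = |∂P/∂n|/(fρ) = 1.17×10⁻³/(1.43×10⁻⁴ × 1.05) = 7.80 m/s
Around a low, centrifugal force acts outward with Coriolis, so pressure-gradient force balances both:
(1/ρ)|∂P/∂n| = fV + V²/R  →  V² + fR·V − fR·V_g = 0
With fR = 1.43×10⁻⁴ × 374×10³ m = 53.3 m/s:
V = [−fR + √((fR)² + 4 fR V_g)]/2 = [−53.3 + √(53.3² + 4×53.3×7.8)]/2 = 6.91 m/s
Subgeostrophic (V < V_g = 7.8 m/s), as expected around a low.

6.91 m/s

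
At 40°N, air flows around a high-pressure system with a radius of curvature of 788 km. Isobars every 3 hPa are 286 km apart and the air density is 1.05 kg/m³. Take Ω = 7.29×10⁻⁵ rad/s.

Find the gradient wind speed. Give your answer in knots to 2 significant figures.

Coriolis parameter at 40°N:
f = 2Ω sin φ = 2 × 7.29×10⁻⁵ × sin 40° = 9.37×10⁻⁵ s⁻¹
Pressure gradient: |∂P/∂n| = 300 Pa / 286000 m = 1.05×10⁻³ Pa/m
Geostrophic speed: V_g = |∂P/∂n|/(fρ) = 1.05×10⁻³/(9.37×10⁻⁵ × 1.05) = 10.7 m/s
Around a high, pressure-gradient force acts outward with centrifugal, so Coriolis balances both:
fV = (1/ρ)|∂P/∂n| + V²/R  →  V² − fR·V + fR·V_g = 0
With fR = 9.37×10⁻⁵ × 788×10³ m = 73.9 m/s:
V = [fR − √((fR)² − 4 fR V_g)]/2 = [73.9 − √(73.9² − 4×73.9×10.7)]/2 = 12.9 m/s
Supergeostrophic (V > V_g = 10.7 m/s), as expected around a high.
Converting: 12.9 m/s × 1.944 = 25 knots

25 knots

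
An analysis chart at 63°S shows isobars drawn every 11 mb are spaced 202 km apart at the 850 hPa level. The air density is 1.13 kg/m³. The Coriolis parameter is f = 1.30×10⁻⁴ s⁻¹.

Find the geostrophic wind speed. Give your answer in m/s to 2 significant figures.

Pressure gradient: |∂P/∂n| = 1100 Pa / 202000 m = 5.45×10⁻³ Pa/m
Geostrophic balance (pressure-gradient force = Coriolis force):
V_g = (1/(fρ)) |∂P/∂n| = 5.45×10⁻³ / (1.30×10⁻⁴ × 1.13) = 37.1 m/s

37 m/s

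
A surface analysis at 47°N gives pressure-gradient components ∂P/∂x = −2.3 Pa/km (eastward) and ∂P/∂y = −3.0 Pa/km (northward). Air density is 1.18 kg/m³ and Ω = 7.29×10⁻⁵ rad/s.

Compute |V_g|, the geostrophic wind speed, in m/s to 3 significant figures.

30.0 m/s

Coriolis parameter at 47°N:
f = 2Ω sin φ = 2 × 7.29×10⁻⁵ × sin 47° = 1.07×10⁻⁴ s⁻¹
Component geostrophic relations (x east, y north):
u_g = −(1/(fρ)) ∂P/∂y,  v_g = (1/(fρ)) ∂P/∂x
u_g = −(−3.0×10⁻³)/(1.07×10⁻⁴ × 1.18) = 23.8 m/s;  v_g = (−2.3×10⁻³)/(1.07×10⁻⁴ × 1.18) = −18.3 m/s
|V_g| = √(u_g² + v_g²) = 30.0 m/s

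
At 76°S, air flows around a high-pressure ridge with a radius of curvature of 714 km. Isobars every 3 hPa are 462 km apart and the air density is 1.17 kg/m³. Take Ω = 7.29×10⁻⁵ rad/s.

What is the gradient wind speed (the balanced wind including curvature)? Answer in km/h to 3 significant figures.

14.7 km/h

Coriolis parameter at 76°S:
f = 2Ω sin φ = 2 × 7.29×10⁻⁵ × sin 76° = 1.41×10⁻⁴ s⁻¹
Pressure gradient: |∂P/∂n| = 300 Pa / 462000 m = 6.49×10⁻⁴ Pa/m
Geostrophic speed: V_g = |∂P/∂n|/(fρ) = 6.49×10⁻⁴/(1.41×10⁻⁴ × 1.17) = 3.92 m/s
Around a high, pressure-gradient force acts outward with centrifugal, so Coriolis balances both:
fV = (1/ρ)|∂P/∂n| + V²/R  →  V² − fR·V + fR·V_g = 0
With fR = 1.41×10⁻⁴ × 714×10³ m = 101 m/s:
V = [fR − √((fR)² − 4 fR V_g)]/2 = [101 − √(101² − 4×101×3.92)]/2 = 4.09 m/s
Supergeostrophic (V > V_g = 3.92 m/s), as expected around a high.
Converting: 4.09 m/s × 3.6 = 14.7 km/h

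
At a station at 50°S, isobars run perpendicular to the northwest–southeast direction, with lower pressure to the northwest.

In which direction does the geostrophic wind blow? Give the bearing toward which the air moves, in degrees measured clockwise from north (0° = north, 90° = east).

225°

The pressure-gradient force points toward the northwest (bearing 315°).
Geostrophic balance: in the Southern Hemisphere the Coriolis force deflects motion to the left, so the geostrophic wind blows 90° to the left of the pressure-gradient force (low pressure on the right).
Rotating 315° by 90° counterclockwise gives 225° — the wind blows toward the southwest.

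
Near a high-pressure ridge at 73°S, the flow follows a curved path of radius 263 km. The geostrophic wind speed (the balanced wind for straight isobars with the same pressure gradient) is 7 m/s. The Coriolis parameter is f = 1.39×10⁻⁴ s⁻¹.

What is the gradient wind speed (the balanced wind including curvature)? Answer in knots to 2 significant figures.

Around a high, pressure-gradient force acts outward with centrifugal, so Coriolis balances both:
fV = (1/ρ)|∂P/∂n| + V²/R  →  V² − fR·V + fR·V_g = 0
With fR = 1.39×10⁻⁴ × 263×10³ m = 36.6 m/s:
V = [fR − √((fR)² − 4 fR V_g)]/2 = [36.6 − √(36.6² − 4×36.6×7)]/2 = 9.44 m/s
Supergeostrophic (V > V_g = 7 m/s), as expected around a high.
Converting: 9.44 m/s × 1.944 = 18 knots

18 knots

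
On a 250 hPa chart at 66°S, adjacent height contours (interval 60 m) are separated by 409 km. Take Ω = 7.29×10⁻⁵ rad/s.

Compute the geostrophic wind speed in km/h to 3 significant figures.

38.9 km/h

Coriolis parameter at 66°S:
f = 2Ω sin φ = 2 × 7.29×10⁻⁵ × sin 66° = 1.33×10⁻⁴ s⁻¹
Height gradient: |∂Z/∂n| = 60 m / 409000 m = 1.47×10⁻⁴
On a pressure surface, geostrophic balance gives V_g = (g/f)|∂Z/∂n|:
V_g = 9.81 × 1.47×10⁻⁴ / 1.33×10⁻⁴ = 10.8 m/s
Converting: 10.8 m/s × 3.6 = 38.9 km/h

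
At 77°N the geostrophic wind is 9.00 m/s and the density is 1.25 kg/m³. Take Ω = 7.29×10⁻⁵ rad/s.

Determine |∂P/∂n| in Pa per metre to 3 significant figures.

Coriolis parameter at 77°N:
f = 2Ω sin φ = 2 × 7.29×10⁻⁵ × sin 77° = 1.42×10⁻⁴ s⁻¹
Geostrophic balance rearranged: |∂P/∂n| = f ρ V_g
|∂P/∂n| = 1.42×10⁻⁴ × 1.25 × 9.00 = 1.60×10⁻³ Pa/m

1.60×10⁻³ Pa/m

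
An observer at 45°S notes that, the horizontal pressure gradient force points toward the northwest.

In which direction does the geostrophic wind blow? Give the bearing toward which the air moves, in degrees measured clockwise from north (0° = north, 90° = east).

The pressure-gradient force points toward the northwest (bearing 315°).
Geostrophic balance: in the Southern Hemisphere the Coriolis force deflects motion to the left, so the geostrophic wind blows 90° to the left of the pressure-gradient force (low pressure on the right).
Rotating 315° by 90° counterclockwise gives 225° — the wind blows toward the southwest.

225°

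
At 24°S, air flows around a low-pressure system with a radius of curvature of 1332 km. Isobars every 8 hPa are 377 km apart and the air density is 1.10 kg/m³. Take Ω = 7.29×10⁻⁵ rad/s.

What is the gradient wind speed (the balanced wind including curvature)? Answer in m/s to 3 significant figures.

Coriolis parameter at 24°S:
f = 2Ω sin φ = 2 × 7.29×10⁻⁵ × sin 24° = 5.93×10⁻⁵ s⁻¹
Pressure gradient: |∂P/∂n| = 800 Pa / 377000 m = 2.12×10⁻³ Pa/m
Geostrophic speed: V_g = |∂P/∂n|/(fρ) = 2.12×10⁻³/(5.93×10⁻⁵ × 1.10) = 32.5 m/s
Around a low, centrifugal force acts outward with Coriolis, so pressure-gradient force balances both:
(1/ρ)|∂P/∂n| = fV + V²/R  →  V² + fR·V − fR·V_g = 0
With fR = 5.93×10⁻⁵ × 1332×10³ m = 79.0 m/s:
V = [−fR + √((fR)² + 4 fR V_g)]/2 = [−79.0 + √(79.0² + 4×79.0×32.5)]/2 = 24.8 m/s
Subgeostrophic (V < V_g = 32.5 m/s), as expected around a low.

24.8 m/s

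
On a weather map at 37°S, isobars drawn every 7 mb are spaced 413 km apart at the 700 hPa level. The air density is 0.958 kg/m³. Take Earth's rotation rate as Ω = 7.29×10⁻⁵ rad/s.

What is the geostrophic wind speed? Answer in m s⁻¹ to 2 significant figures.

Coriolis parameter at 37°S:
f = 2Ω sin φ = 2 × 7.29×10⁻⁵ × sin 37° = 8.77×10⁻⁵ s⁻¹
Pressure gradient: |∂P/∂n| = 700 Pa / 413000 m = 1.69×10⁻³ Pa/m
Geostrophic balance (pressure-gradient force = Coriolis force):
V_g = (1/(fρ)) |∂P/∂n| = 1.69×10⁻³ / (8.77×10⁻⁵ × 0.958) = 20.2 m/s

20 m s⁻¹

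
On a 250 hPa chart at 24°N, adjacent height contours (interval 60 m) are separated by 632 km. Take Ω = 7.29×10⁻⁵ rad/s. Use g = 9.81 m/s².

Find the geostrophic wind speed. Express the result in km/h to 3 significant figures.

56.5 km/h

Coriolis parameter at 24°N:
f = 2Ω sin φ = 2 × 7.29×10⁻⁵ × sin 24° = 5.93×10⁻⁵ s⁻¹
Height gradient: |∂Z/∂n| = 60 m / 632000 m = 9.49×10⁻⁵
On a pressure surface, geostrophic balance gives V_g = (g/f)|∂Z/∂n|:
V_g = 9.81 × 9.49×10⁻⁵ / 5.93×10⁻⁵ = 15.7 m/s
Converting: 15.7 m/s × 3.6 = 56.5 km/h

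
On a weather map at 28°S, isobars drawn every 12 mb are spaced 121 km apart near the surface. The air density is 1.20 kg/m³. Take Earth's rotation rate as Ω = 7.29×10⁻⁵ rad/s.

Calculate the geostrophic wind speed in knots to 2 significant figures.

230 knots

Coriolis parameter at 28°S:
f = 2Ω sin φ = 2 × 7.29×10⁻⁵ × sin 28° = 6.84×10⁻⁵ s⁻¹
Pressure gradient: |∂P/∂n| = 1200 Pa / 121000 m = 9.92×10⁻³ Pa/m
Geostrophic balance (pressure-gradient force = Coriolis force):
V_g = (1/(fρ)) |∂P/∂n| = 9.92×10⁻³ / (6.84×10⁻⁵ × 1.20) = 121 m/s
Converting: 121 m/s × 1.944 = 230 knots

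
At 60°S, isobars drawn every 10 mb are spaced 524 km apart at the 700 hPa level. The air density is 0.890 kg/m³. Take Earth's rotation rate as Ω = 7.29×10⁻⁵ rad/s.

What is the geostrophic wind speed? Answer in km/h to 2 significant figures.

61 km/h

Coriolis parameter at 60°S:
f = 2Ω sin φ = 2 × 7.29×10⁻⁵ × sin 60° = 1.26×10⁻⁴ s⁻¹
Pressure gradient: |∂P/∂n| = 1000 Pa / 524000 m = 1.91×10⁻³ Pa/m
Geostrophic balance (pressure-gradient force = Coriolis force):
V_g = (1/(fρ)) |∂P/∂n| = 1.91×10⁻³ / (1.26×10⁻⁴ × 0.890) = 17.0 m/s
Converting: 17.0 m/s × 3.6 = 61 km/h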